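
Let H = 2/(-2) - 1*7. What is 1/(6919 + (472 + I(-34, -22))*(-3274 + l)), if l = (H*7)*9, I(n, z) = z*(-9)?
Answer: -1/2524341 ≈ -3.9614e-7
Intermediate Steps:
I(n, z) = -9*z
H = -8 (H = 2*(-½) - 7 = -1 - 7 = -8)
l = -504 (l = -8*7*9 = -56*9 = -504)
1/(6919 + (472 + I(-34, -22))*(-3274 + l)) = 1/(6919 + (472 - 9*(-22))*(-3274 - 504)) = 1/(6919 + (472 + 198)*(-3778)) = 1/(6919 + 670*(-3778)) = 1/(6919 - 2531260) = 1/(-2524341) = -1/2524341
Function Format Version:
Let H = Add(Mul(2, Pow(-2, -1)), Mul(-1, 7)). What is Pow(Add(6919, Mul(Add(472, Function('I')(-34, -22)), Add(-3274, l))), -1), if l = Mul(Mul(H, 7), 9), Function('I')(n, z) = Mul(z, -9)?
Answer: Rational(-1, 2524341) ≈ -3.9614e-7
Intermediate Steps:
Function('I')(n, z) = Mul(-9, z)
H = -8 (H = Add(Mul(2, Rational(-1, 2)), -7) = Add(-1, -7) = -8)
l = -504 (l = Mul(Mul(-8, 7), 9) = Mul(-56, 9) = -504)
Pow(Add(6919, Mul(Add(472, Function('I')(-34, -22)), Add(-3274, l))), -1) = Pow(Add(6919, Mul(Add(472, Mul(-9, -22)), Add(-3274, -504))), -1) = Pow(Add(6919, Mul(Add(472, 198), -3778)), -1) = Pow(Add(6919, Mul(670, -3778)), -1) = Pow(Add(6919, -2531260), -1) = Pow(-2524341, -1) = Rational(-1, 2524341)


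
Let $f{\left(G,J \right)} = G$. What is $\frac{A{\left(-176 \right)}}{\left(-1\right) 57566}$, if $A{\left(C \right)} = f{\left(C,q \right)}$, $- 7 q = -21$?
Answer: $\frac{88}{28783} \approx 0.0030574$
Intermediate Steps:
$q = 3$ ($q = \left(- \frac{1}{7}\right) \left(-21\right) = 3$)
$A{\left(C \right)} = C$
$\frac{A{\left(-176 \right)}}{\left(-1\right) 57566} = - \frac{176}{\left(-1\right) 57566} = - \frac{176}{-57566} = \left(-176\right) \left(- \frac{1}{57566}\right) = \frac{88}{28783}$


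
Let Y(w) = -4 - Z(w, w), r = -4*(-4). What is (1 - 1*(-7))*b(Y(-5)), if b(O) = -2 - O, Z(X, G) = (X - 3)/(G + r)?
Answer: 112/11 ≈ 10.182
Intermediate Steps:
r = 16
Z(X, G) = (-3 + X)/(16 + G) (Z(X, G) = (X - 3)/(G + 16) = (-3 + X)/(16 + G))
Y(w) = -4 - (-3 + w)/(16 + w)
(1 - 1*(-7))*b(Y(-5)) = (1 - 1*(-7))*(-2 - (-61 - 5*(-5))/(16 - 5)) = (1 + 7)*(-2 - (-61 + 25)/11) = 8*(-2 - (-36)/11) = 8*(-2 - 1*(-36/11)) = 8*(-2 + 36/11) = 8*(14/11) = 112/11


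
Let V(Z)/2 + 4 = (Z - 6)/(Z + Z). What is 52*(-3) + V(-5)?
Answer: -809/5 ≈ -161.80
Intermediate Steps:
V(Z) = -8 + (-6 + Z)/Z (V(Z) = -8 + 2*((Z - 6)/(Z + Z)) = -8 + 2*((-6 + Z)/((2*Z))) = -8 + 2*((-6 + Z)*(1/(2*Z))) = -8 + 2*((-6 + Z)/(2*Z)) = -8 + (-6 + Z)/Z)
52*(-3) + V(-5) = 52*(-3) + (-7 - 6/(-5)) = -156 + (-7 - 6*(-⅕)) = -156 + (-7 + 6/5) = -156 - 29/5 = -809/5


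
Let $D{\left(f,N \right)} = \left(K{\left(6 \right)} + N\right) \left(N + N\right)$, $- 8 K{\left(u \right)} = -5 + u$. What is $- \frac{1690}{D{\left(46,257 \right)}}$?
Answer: $- \frac{1352}{105627} \approx -0.0128$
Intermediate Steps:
$K{\left(u \right)} = \frac{5}{8} - \frac{u}{8}$ ($K{\left(u \right)} = - \frac{-5 + u}{8} = \frac{5}{8} - \frac{u}{8}$)
$D{\left(f,N \right)} = 2 N \left(- \frac{1}{8} + N\right)$ ($D{\left(f,N \right)} = \left(\left(\frac{5}{8} - \frac{3}{4}\right) + N\right) \left(N + N\right) = \left(\left(\frac{5}{8} - \frac{3}{4}\right) + N\right) 2 N = \left(- \frac{1}{8} + N\right) 2 N = 2 N \left(- \frac{1}{8} + N\right)$)
$- \frac{1690}{D{\left(46,257 \right)}} = - \frac{1690}{\frac{1}{4} \cdot 257 \left(-1 + 8 \cdot 257\right)} = - \frac{1690}{\frac{1}{4} \cdot 257 \left(-1 + 2056\right)} = - \frac{1690}{\frac{1}{4} \cdot 257 \cdot 2055} = - \frac{1690}{\frac{528135}{4}} = \left(-1690\right) \frac{4}{528135} = - \frac{1352}{105627}$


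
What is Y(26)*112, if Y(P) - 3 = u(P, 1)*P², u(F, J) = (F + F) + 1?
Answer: 4013072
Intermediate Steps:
u(F, J) = 1 + 2*F (u(F, J) = 2*F + 1 = 1 + 2*F)
Y(P) = 3 + P²*(1 + 2*P) (Y(P) = 3 + (1 + 2*P)*P² = 3 + P²*(1 + 2*P))
Y(26)*112 = (3 + 26²*(1 + 2*26))*112 = (3 + 676*(1 + 52))*112 = (3 + 676*53)*112 = (3 + 35828)*112 = 35831*112 = 4013072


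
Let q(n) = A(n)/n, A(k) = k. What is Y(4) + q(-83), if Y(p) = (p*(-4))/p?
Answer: -3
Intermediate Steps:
Y(p) = -4 (Y(p) = (-4*p)/p = -4)
q(n) = 1 (q(n) = n/n = 1)
Y(4) + q(-83) = -4 + 1 = -3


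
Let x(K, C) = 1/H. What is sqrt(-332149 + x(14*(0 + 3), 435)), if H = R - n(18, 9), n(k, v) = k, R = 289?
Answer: I*sqrt(24393354438)/271 ≈ 576.32*I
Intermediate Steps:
H = 271 (H = 289 - 1*18 = 289 - 18 = 271)
x(K, C) = 1/271
sqrt(-332149 + x(14*(0 + 3), 435)) = sqrt(-332149 + 1/271) = sqrt(-90012378/271) = I*sqrt(24393354438)/271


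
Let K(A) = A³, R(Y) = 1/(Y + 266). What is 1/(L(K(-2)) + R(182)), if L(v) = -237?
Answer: -448/106175 ≈ -0.0042195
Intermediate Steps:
R(Y) = 1/(266 + Y)
1/(L(K(-2)) + R(182)) = 1/(-237 + 1/(266 + 182)) = 1/(-237 + 1/448) = 1/(-106175/448) = -448/106175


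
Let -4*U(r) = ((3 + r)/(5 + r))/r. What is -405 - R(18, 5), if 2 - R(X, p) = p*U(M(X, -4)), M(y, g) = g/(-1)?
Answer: -58643/144 ≈ -407.24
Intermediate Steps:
M(y, g) = -g (M(y, g) = g*(-1) = -g)
U(r) = -(3 + r)/(4*r*(5 + r)) (U(r) = -(3 + r)/(5 + r)/(4*r) = -(3 + r)/(4*r*(5 + r)))
R(X, p) = 2 + 7*p/144 (R(X, p) = 2 - p*(-3 - (-1)*(-4))/(4*((-1*(-4)))*(5 - 1*(-4))) = 2 - p*(¼)*(-3 - 1*4)/(4*(5 + 4)) = 2 - p*(¼)*(¼)*(-3 - 4)/9 = 2 - p*(¼)*(¼)*(⅑)*(-7) = 2 - p*(-7)/144 = 2 - (-7)*p/144 = 2 + 7*p/144)
-405 - R(18, 5) = -405 - (2 + (7/144)*5) = -405 - (2 + 35/144) = -405 - 1*323/144 = -405 - 323/144 = -58643/144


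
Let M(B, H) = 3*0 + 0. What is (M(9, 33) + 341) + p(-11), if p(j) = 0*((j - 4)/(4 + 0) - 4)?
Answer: 341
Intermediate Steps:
M(B, H) = 0 (M(B, H) = 0 + 0 = 0)
p(j) = 0 (p(j) = 0*((-4 + j)/4 - 4) = 0*((-4 + j)*(¼) - 4) = 0*((-1 + j/4) - 4) = 0*(-5 + j/4) = 0)
(M(9, 33) + 341) + p(-11) = (0 + 341) + 0 = 341 + 0 = 341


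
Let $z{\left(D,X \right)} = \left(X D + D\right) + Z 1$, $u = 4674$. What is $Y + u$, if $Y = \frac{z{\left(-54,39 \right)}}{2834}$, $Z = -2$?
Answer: $\frac{6621977}{1417} \approx 4673.2$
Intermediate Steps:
$z{\left(D,X \right)} = -2 + D + D X$ ($z{\left(D,X \right)} = \left(X D + D\right) - 2 = \left(D X + D\right) - 2 = \left(D + D X\right) - 2 = -2 + D + D X$)
$Y = - \frac{1081}{1417}$ ($Y = \frac{-2 - 54 - 2106}{2834} = \left(-2 - 54 - 2106\right) \frac{1}{2834} = \left(-2162\right) \frac{1}{2834} = - \frac{1081}{1417} \approx -0.76288$)
$Y + u = - \frac{1081}{1417} + 4674 = \frac{6621977}{1417}$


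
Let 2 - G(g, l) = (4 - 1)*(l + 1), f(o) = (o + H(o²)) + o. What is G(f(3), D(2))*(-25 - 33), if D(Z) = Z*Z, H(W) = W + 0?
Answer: 754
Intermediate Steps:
H(W) = W
D(Z) = Z²
f(o) = o² + 2*o (f(o) = (o + o²) + o = o² + 2*o)
G(g, l) = -1 - 3*l (G(g, l) = 2 - (4 - 1)*(l + 1) = 2 - 3*(1 + l) = 2 - (3 + 3*l) = 2 + (-3 - 3*l) = -1 - 3*l)
G(f(3), D(2))*(-25 - 33) = (-1 - 3*2²)*(-25 - 33) = (-1 - 3*4)*(-58) = (-1 - 12)*(-58) = -13*(-58) = 754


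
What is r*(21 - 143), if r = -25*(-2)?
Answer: -6100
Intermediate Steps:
r = 50
r*(21 - 143) = 50*(21 - 143) = 50*(-122) = -6100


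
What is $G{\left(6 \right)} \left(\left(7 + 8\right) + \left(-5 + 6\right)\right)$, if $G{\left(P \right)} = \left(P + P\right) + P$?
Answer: $288$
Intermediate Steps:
$G{\left(P \right)} = 3 P$ ($G{\left(P \right)} = 2 P + P = 3 P$)
$G{\left(6 \right)} \left(\left(7 + 8\right) + \left(-5 + 6\right)\right) = 3 \cdot 6 \left(\left(7 + 8\right) + \left(-5 + 6\right)\right) = 18 \left(15 + 1\right) = 18 \cdot 16 = 288$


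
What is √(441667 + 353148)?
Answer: √794815 ≈ 891.52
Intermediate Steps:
√(441667 + 353148) = √794815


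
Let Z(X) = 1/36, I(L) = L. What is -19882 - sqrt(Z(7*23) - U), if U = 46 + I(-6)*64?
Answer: -19882 - sqrt(12169)/6 ≈ -19900.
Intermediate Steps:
U = -338 (U = 46 - 6*64 = 46 - 384 = -338)
Z(X) = 1/36
-19882 - sqrt(Z(7*23) - U) = -19882 - sqrt(1/36 - 1*(-338)) = -19882 - sqrt(1/36 + 338) = -19882 - sqrt(12169/36) = -19882 - sqrt(12169)/6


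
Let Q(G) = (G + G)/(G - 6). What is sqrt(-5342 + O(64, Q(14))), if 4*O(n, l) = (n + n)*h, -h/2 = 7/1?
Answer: I*sqrt(5790) ≈ 76.092*I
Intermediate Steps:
Q(G) = 2*G/(-6 + G) (Q(G) = (2*G)/(-6 + G) = 2*G/(-6 + G))
h = -14 (h = -14/1 = -14 ≈ -14.000)
O(n, l) = -7*n (O(n, l) = ((n + n)*(-14))/4 = ((2*n)*(-14))/4 = (-28*n)/4 = -7*n)
sqrt(-5342 + O(64, Q(14))) = sqrt(-5342 - 7*64) = sqrt(-5342 - 448) = sqrt(-5790) = I*sqrt(5790)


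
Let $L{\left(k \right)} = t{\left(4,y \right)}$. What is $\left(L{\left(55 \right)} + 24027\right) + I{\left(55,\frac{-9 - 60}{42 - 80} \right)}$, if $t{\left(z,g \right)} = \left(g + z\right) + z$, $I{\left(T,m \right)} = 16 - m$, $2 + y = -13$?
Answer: $\frac{913299}{38} \approx 24034.0$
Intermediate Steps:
$y = -15$ ($y = -2 - 13 = -15$)
$t{\left(z,g \right)} = g + 2 z$
$L{\left(k \right)} = -7$ ($L{\left(k \right)} = -15 + 2 \cdot 4 = -15 + 8 = -7$)
$\left(L{\left(55 \right)} + 24027\right) + I{\left(55,\frac{-9 - 60}{42 - 80} \right)} = \left(-7 + 24027\right) + \left(16 - \frac{-9 - 60}{42 - 80}\right) = 24020 + \left(16 - \frac{-9 - 60}{-38}\right) = 24020 + \left(16 - \left(-69\right) \left(- \frac{1}{38}\right)\right) = 24020 + \left(16 - \frac{69}{38}\right) = 24020 + \frac{539}{38} = \frac{913299}{38}$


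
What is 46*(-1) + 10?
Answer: -36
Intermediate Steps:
46*(-1) + 10 = -46 + 10 = -36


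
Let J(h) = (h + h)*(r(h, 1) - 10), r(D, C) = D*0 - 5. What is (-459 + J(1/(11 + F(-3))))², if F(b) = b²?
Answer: 848241/4 ≈ 2.1206e+5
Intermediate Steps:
r(D, C) = -5 (r(D, C) = 0 - 5 = -5)
J(h) = -30*h (J(h) = (h + h)*(-5 - 10) = (2*h)*(-15) = -30*h)
(-459 + J(1/(11 + F(-3))))² = (-459 - 30/(11 + (-3)²))² = (-459 - 30/(11 + 9))² = (-459 - 30/20)² = (-459 - 30*1/20)² = (-459 - 3/2)² = (-921/2)² = 848241/4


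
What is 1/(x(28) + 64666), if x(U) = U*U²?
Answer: 1/86618 ≈ 1.1545e-5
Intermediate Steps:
x(U) = U³
1/(x(28) + 64666) = 1/(28³ + 64666) = 1/(21952 + 64666) = 1/86618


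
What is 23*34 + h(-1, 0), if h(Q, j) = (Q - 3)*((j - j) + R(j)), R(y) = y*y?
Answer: 782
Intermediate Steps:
R(y) = y²
h(Q, j) = j²*(-3 + Q) (h(Q, j) = (Q - 3)*((j - j) + j²) = (-3 + Q)*(0 + j²) = (-3 + Q)*j² = j²*(-3 + Q))
23*34 + h(-1, 0) = 23*34 + 0²*(-3 - 1) = 782 + 0*(-4) = 782 + 0 = 782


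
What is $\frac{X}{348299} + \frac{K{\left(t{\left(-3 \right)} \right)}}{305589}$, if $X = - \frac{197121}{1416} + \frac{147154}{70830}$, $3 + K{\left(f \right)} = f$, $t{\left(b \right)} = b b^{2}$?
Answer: $- \frac{291720276049843}{593059046360767560} \approx -0.00049189$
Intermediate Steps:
$t{\left(b \right)} = b^{3}$
$K{\left(f \right)} = -3 + f$
$X = - \frac{2292285061}{16715880}$ ($X = \left(-197121\right) \frac{1}{1416} + 147154 \cdot \frac{1}{70830} = - \frac{65707}{472} + \frac{73577}{35415} = - \frac{2292285061}{16715880} \approx -137.13$)
$\frac{X}{348299} + \frac{K{\left(t{\left(-3 \right)} \right)}}{305589} = - \frac{2292285061}{16715880 \cdot 348299} + \frac{-3 + \left(-3\right)^{3}}{305589} = \left(- \frac{2292285061}{16715880}\right) \frac{1}{348299} + \left(-3 - 27\right) \frac{1}{305589} = - \frac{2292285061}{5822124288120} - \frac{10}{101863} = - \frac{291720276049843}{593059046360767560}$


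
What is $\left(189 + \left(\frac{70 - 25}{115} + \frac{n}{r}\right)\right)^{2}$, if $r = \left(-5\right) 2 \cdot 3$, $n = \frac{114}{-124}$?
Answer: $\frac{7296249138649}{203347600} \approx 35881.0$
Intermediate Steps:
$n = - \frac{57}{62}$ ($n = 114 \left(- \frac{1}{124}\right) = - \frac{57}{62} \approx -0.91935$)
$r = -30$ ($r = \left(-10\right) 3 = -30$)
$\left(189 + \left(\frac{70 - 25}{115} + \frac{n}{r}\right)\right)^{2} = \left(189 - \left(- \frac{19}{620} - \frac{70 - 25}{115}\right)\right)^{2} = \left(189 - \left(- \frac{19}{620} - \left(70 - 25\right) \frac{1}{115}\right)\right)^{2} = \left(189 + \left(45 \cdot \frac{1}{115} + \frac{19}{620}\right)\right)^{2} = \left(189 + \left(\frac{9}{23} + \frac{19}{620}\right)\right)^{2} = \left(189 + \frac{6017}{14260}\right)^{2} = \left(\frac{2701157}{14260}\right)^{2} = \frac{7296249138649}{203347600}$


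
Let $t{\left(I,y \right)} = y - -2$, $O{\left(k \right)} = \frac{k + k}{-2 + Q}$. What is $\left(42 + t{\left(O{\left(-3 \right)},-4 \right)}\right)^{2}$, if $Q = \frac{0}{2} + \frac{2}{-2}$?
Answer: $1600$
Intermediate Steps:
$Q = -1$ ($Q = 0 \cdot \frac{1}{2} + 2 \left(- \frac{1}{2}\right) = 0 - 1 = -1$)
$O{\left(k \right)} = - \frac{2 k}{3}$ ($O{\left(k \right)} = \frac{k + k}{-2 - 1} = \frac{2 k}{-3} = 2 k \left(- \frac{1}{3}\right) = - \frac{2 k}{3}$)
$t{\left(I,y \right)} = 2 + y$ ($t{\left(I,y \right)} = y + 2 = 2 + y$)
$\left(42 + t{\left(O{\left(-3 \right)},-4 \right)}\right)^{2} = \left(42 + \left(2 - 4\right)\right)^{2} = \left(42 - 2\right)^{2} = 40^{2} = 1600$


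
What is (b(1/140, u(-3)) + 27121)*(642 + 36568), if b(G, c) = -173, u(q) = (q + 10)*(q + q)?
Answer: 1002735080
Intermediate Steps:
u(q) = 2*q*(10 + q) (u(q) = (10 + q)*(2*q) = 2*q*(10 + q))
(b(1/140, u(-3)) + 27121)*(642 + 36568) = (-173 + 27121)*(642 + 36568) = 26948*37210 = 1002735080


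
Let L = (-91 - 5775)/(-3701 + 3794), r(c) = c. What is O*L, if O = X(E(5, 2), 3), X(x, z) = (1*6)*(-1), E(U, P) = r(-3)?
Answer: 11732/31 ≈ 378.45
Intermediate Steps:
E(U, P) = -3
X(x, z) = -6 (X(x, z) = 6*(-1) = -6)
O = -6
L = -5866/93 ≈ -63.075
O*L = -6*(-5866/93) = 11732/31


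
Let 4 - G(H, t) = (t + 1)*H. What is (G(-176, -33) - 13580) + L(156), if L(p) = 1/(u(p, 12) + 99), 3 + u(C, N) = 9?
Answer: -2016839/105 ≈ -19208.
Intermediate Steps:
u(C, N) = 6 (u(C, N) = -3 + 9 = 6)
G(H, t) = 4 - H*(1 + t) (G(H, t) = 4 - (t + 1)*H = 4 - (1 + t)*H = 4 - H*(1 + t))
L(p) = 1/105 (L(p) = 1/(6 + 99) = 1/105)
(G(-176, -33) - 13580) + L(156) = ((4 - 1*(-176) - 1*(-176)*(-33)) - 13580) + 1/105 = ((4 + 176 - 5808) - 13580) + 1/105 = (-5628 - 13580) + 1/105 = -19208 + 1/105 = -2016839/105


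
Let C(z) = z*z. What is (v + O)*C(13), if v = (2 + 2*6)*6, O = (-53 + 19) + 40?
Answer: 15210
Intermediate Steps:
O = 6 (O = -34 + 40 = 6)
C(z) = z²
v = 84 (v = (2 + 12)*6 = 14*6 = 84)
(v + O)*C(13) = (84 + 6)*13² = 90*169 = 15210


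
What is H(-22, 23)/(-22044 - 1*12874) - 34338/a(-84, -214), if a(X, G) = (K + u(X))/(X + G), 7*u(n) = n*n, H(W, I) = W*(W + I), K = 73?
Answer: 178653140207/18873179 ≈ 9466.0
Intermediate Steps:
H(W, I) = W*(I + W)
u(n) = n**2/7 (u(n) = (n*n)/7 = n**2/7)
a(X, G) = (73 + X**2/7)/(G + X) (a(X, G) = (73 + X**2/7)/(X + G) = (73 + X**2/7)/(G + X))
H(-22, 23)/(-22044 - 1*12874) - 34338/a(-84, -214) = (-22*(23 - 22))/(-22044 - 1*12874) - 34338*(-214 - 84)/(73 + (1/7)*(-84)**2) = (-22*1)/(-22044 - 12874) - 34338*(-298/(73 + (1/7)*7056)) = -22/(-34918) - 34338*(-298/(73 + 1008)) = -22*(-1/34918) - 34338/((-1/298*1081)) = 11/17459 - 34338/(-1081/298) = 11/17459 - 34338*(-298/1081) = 11/17459 + 10232724/1081 = 178653140207/18873179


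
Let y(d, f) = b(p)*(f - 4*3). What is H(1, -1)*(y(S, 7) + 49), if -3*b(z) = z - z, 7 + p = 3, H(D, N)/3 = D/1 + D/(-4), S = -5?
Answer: 441/4 ≈ 110.25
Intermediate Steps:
H(D, N) = 9*D/4 (H(D, N) = 3*(D/1 + D/(-4)) = 3*(D*1 + D*(-1/4)) = 3*(D - D/4) = 3*(3*D/4) = 9*D/4)
p = -4 (p = -7 + 3 = -4)
b(z) = 0 (b(z) = -(z - z)/3 = -1/3*0 = 0)
y(d, f) = 0 (y(d, f) = 0*(f - 4*3) = 0*(f - 12) = 0*(-12 + f) = 0)
H(1, -1)*(y(S, 7) + 49) = ((9/4)*1)*(0 + 49) = (9/4)*49 = 441/4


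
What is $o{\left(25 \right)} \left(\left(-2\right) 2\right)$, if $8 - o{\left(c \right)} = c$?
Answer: $68$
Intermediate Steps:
$o{\left(c \right)} = 8 - c$
$o{\left(25 \right)} \left(\left(-2\right) 2\right) = \left(8 - 25\right) \left(\left(-2\right) 2\right) = \left(8 - 25\right) \left(-4\right) = \left(-17\right) \left(-4\right) = 68$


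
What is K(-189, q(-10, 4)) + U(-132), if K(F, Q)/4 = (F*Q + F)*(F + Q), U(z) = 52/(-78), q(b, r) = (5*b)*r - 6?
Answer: -183651302/3 ≈ -6.1217e+7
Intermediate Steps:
q(b, r) = -6 + 5*b*r (q(b, r) = 5*b*r - 6 = -6 + 5*b*r)
U(z) = -⅔ (U(z) = 52*(-1/78) = -⅔)
K(F, Q) = 4*(F + Q)*(F + F*Q) (K(F, Q) = 4*((F*Q + F)*(F + Q)) = 4*((F + F*Q)*(F + Q)) = 4*((F + Q)*(F + F*Q)) = 4*(F + Q)*(F + F*Q))
K(-189, q(-10, 4)) + U(-132) = 4*(-189)*(-189 + (-6 + 5*(-10)*4) + (-6 + 5*(-10)*4)² - 189*(-6 + 5*(-10)*4)) - ⅔ = 4*(-189)*(-189 + (-6 - 200) + (-6 - 200)² - 189*(-6 - 200)) - ⅔ = 4*(-189)*(-189 - 206 + (-206)² - 189*(-206)) - ⅔ = 4*(-189)*(-189 - 206 + 42436 + 38934) - ⅔ = 4*(-189)*80975 - ⅔ = -61217100 - ⅔ = -183651302/3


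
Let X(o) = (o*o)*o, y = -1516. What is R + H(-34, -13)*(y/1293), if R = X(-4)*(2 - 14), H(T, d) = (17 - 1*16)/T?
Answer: 16882166/21981 ≈ 768.03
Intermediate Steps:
X(o) = o³ (X(o) = o²*o = o³)
H(T, d) = 1/T (H(T, d) = (17 - 16)/T = 1/T)
R = 768 (R = (-4)³*(2 - 14) = -64*(-12) = 768)
R + H(-34, -13)*(y/1293) = 768 + (-1516/1293)/(-34) = 768 - (-758)/(17*1293) = 768 - 1/34*(-1516/1293) = 768 + 758/21981 = 16882166/21981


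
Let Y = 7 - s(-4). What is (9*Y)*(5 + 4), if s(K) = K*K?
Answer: -729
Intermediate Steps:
s(K) = K**2
Y = -9 (Y = 7 - 1*(-4)**2 = 7 - 1*16 = 7 - 16 = -9)
(9*Y)*(5 + 4) = (9*(-9))*(5 + 4) = -81*9 = -729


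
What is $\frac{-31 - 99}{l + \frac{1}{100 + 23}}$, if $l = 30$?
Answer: $- \frac{15990}{3691} \approx -4.3322$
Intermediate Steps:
$\frac{-31 - 99}{l + \frac{1}{100 + 23}} = \frac{-31 - 99}{30 + \frac{1}{100 + 23}} = - \frac{130}{30 + \frac{1}{123}} = - \frac{130}{\frac{3691}{123}} = \left(-130\right) \frac{123}{3691} = - \frac{15990}{3691}$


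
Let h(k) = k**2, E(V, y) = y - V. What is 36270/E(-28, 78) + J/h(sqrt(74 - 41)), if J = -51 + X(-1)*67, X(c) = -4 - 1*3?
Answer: 570895/1749 ≈ 326.41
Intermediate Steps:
X(c) = -7 (X(c) = -4 - 3 = -7)
J = -520 (J = -51 - 7*67 = -51 - 469 = -520)
36270/E(-28, 78) + J/h(sqrt(74 - 41)) = 36270/(78 - 1*(-28)) - 520/(74 - 41) = 36270/(78 + 28) - 520/((sqrt(33))**2) = 36270/106 - 520/33 = 36270*(1/106) - 520*1/33 = 18135/53 - 520/33 = 570895/1749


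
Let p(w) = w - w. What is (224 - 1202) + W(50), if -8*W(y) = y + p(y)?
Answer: -3937/4 ≈ -984.25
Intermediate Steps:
p(w) = 0
W(y) = -y/8 (W(y) = -(y + 0)/8 = -y/8)
(224 - 1202) + W(50) = (224 - 1202) - 1/8*50 = -978 - 25/4 = -3937/4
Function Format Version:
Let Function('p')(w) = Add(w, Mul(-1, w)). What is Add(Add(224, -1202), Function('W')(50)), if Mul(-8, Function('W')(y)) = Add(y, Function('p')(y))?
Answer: Rational(-3937, 4) ≈ -984.25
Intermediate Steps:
Function('p')(w) = 0
Function('W')(y) = Mul(Rational(-1, 8), y) (Function('W')(y) = Mul(Rational(-1, 8), Add(y, 0)) = Mul(Rational(-1, 8), y))
Add(Add(224, -1202), Function('W')(50)) = Add(Add(224, -1202), Mul(Rational(-1, 8), 50)) = Add(-978, Rational(-25, 4)) = Rational(-3937, 4)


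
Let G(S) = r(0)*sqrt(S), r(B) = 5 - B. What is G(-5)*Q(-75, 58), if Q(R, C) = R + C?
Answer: -85*I*sqrt(5) ≈ -190.07*I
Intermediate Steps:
Q(R, C) = C + R
G(S) = 5*sqrt(S) (G(S) = (5 - 1*0)*sqrt(S) = (5 + 0)*sqrt(S) = 5*sqrt(S))
G(-5)*Q(-75, 58) = (5*sqrt(-5))*(58 - 75) = (5*(I*sqrt(5)))*(-17) = (5*I*sqrt(5))*(-17) = -85*I*sqrt(5)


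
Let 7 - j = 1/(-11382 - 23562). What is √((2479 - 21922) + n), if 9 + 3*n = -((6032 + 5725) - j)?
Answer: 11*I*√3683853082/4368 ≈ 152.85*I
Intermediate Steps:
j = 244609/34944 (j = 7 - 1/(-11382 - 23562) = 7 - 1/(-34944) = 7 - 1*(-1/34944) = 7 + 1/34944 = 244609/34944 ≈ 7.0000)
n = -410906495/104832 (n = -3 + (-((6032 + 5725) - 1*244609/34944))/3 = -3 + (-(11757 - 244609/34944))/3 = -3 + (-1*410591999/34944)/3 = -3 + (⅓)*(-410591999/34944) = -3 - 410591999/104832 = -410906495/104832 ≈ -3919.7)
√((2479 - 21922) + n) = √((2479 - 21922) - 410906495/104832) = √(-19443 - 410906495/104832) = √(-2449155071/104832) = 11*I*√3683853082/4368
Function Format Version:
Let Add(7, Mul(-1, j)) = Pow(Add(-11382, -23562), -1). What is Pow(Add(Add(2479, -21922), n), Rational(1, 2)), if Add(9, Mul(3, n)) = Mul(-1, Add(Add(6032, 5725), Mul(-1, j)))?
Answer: Mul(Rational(11, 4368), I, Pow(3683853082, Rational(1, 2))) ≈ Mul(152.85, I)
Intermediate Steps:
j = Rational(244609, 34944) (j = Add(7, Mul(-1, Pow(Add(-11382, -23562), -1))) = Add(7, Mul(-1, Pow(-34944, -1))) = Add(7, Mul(-1, Rational(-1, 34944))) = Add(7, Rational(1, 34944)) = Rational(244609, 34944) ≈ 7.0000)
n = Rational(-410906495, 104832) (n = Add(-3, Mul(Rational(1, 3), Mul(-1, Add(Add(6032, 5725), Mul(-1, Rational(244609, 34944)))))) = Add(-3, Mul(Rational(1, 3), Mul(-1, Add(11757, Rational(-244609, 34944))))) = Add(-3, Mul(Rational(1, 3), Mul(-1, Rational(410591999, 34944)))) = Add(-3, Mul(Rational(1, 3), Rational(-410591999, 34944))) = Add(-3, Rational(-410591999, 104832)) = Rational(-410906495, 104832) ≈ -3919.7)
Pow(Add(Add(2479, -21922), n), Rational(1, 2)) = Pow(Add(Add(2479, -21922), Rational(-410906495, 104832)), Rational(1, 2)) = Pow(Add(-19443, Rational(-410906495, 104832)), Rational(1, 2)) = Pow(Rational(-2449155071, 104832), Rational(1, 2)) = Mul(Rational(11, 4368), I, Pow(3683853082, Rational(1, 2)))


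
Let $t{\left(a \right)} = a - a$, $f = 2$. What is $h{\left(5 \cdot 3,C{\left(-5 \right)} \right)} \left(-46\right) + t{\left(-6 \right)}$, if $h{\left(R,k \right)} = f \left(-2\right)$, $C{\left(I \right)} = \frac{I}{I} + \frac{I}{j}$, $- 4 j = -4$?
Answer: $184$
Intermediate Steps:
$j = 1$ ($j = \left(- \frac{1}{4}\right) \left(-4\right) = 1$)
$t{\left(a \right)} = 0$
$C{\left(I \right)} = 1 + I$ ($C{\left(I \right)} = \frac{I}{I} + \frac{I}{1} = 1 + I 1 = 1 + I$)
$h{\left(R,k \right)} = -4$ ($h{\left(R,k \right)} = 2 \left(-2\right) = -4$)
$h{\left(5 \cdot 3,C{\left(-5 \right)} \right)} \left(-46\right) + t{\left(-6 \right)} = \left(-4\right) \left(-46\right) + 0 = 184 + 0 = 184$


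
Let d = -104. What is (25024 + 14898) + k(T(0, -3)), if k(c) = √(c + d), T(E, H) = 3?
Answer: 39922 + I*√101 ≈ 39922.0 + 10.05*I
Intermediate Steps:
k(c) = √(-104 + c) (k(c) = √(c - 104) = √(-104 + c))
(25024 + 14898) + k(T(0, -3)) = (25024 + 14898) + √(-104 + 3) = 39922 + √(-101) = 39922 + I*√101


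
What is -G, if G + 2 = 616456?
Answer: -616454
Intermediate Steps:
G = 616454 (G = -2 + 616456 = 616454)
-G = -1*616454 = -616454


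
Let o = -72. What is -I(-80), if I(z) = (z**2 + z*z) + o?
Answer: -12728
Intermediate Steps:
I(z) = -72 + 2*z**2 (I(z) = (z**2 + z*z) - 72 = (z**2 + z**2) - 72 = 2*z**2 - 72 = -72 + 2*z**2)
-I(-80) = -(-72 + 2*(-80)**2) = -(-72 + 2*6400) = -(-72 + 12800) = -1*12728 = -12728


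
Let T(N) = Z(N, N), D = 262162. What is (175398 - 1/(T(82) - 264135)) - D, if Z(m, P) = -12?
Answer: -22918450307/264147 ≈ -86764.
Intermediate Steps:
T(N) = -12
(175398 - 1/(T(82) - 264135)) - D = (175398 - 1/(-12 - 264135)) - 1*262162 = (175398 - 1/(-264147)) - 262162 = (175398 - 1*(-1/264147)) - 262162 = (175398 + 1/264147) - 262162 = 46330855507/264147 - 262162 = -22918450307/264147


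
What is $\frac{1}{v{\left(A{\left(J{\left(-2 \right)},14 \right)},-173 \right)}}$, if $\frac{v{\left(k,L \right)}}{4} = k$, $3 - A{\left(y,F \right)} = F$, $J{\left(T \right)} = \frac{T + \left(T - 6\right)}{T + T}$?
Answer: $- \frac{1}{44} \approx -0.022727$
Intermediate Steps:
$J{\left(T \right)} = \frac{-6 + 2 T}{2 T}$ ($J{\left(T \right)} = \frac{T + \left(T - 6\right)}{2 T} = \left(T + \left(-6 + T\right)\right) \frac{1}{2 T} = \left(-6 + 2 T\right) \frac{1}{2 T} = \frac{-6 + 2 T}{2 T}$)
$A{\left(y,F \right)} = 3 - F$
$v{\left(k,L \right)} = 4 k$
$\frac{1}{v{\left(A{\left(J{\left(-2 \right)},14 \right)},-173 \right)}} = \frac{1}{4 \left(3 - 14\right)} = \frac{1}{4 \left(-11\right)} = \frac{1}{-44} = - \frac{1}{44}$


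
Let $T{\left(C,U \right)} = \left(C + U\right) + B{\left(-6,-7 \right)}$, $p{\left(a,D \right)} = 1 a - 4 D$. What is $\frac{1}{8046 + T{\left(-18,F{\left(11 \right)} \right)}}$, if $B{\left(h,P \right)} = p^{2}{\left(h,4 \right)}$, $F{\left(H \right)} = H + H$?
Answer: $\frac{1}{8534} \approx 0.00011718$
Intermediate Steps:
$F{\left(H \right)} = 2 H$
$p{\left(a,D \right)} = a - 4 D$
$B{\left(h,P \right)} = \left(-16 + h\right)^{2}$ ($B{\left(h,P \right)} = \left(h - 16\right)^{2} = \left(-16 + h\right)^{2}$)
$T{\left(C,U \right)} = 484 + C + U$ ($T{\left(C,U \right)} = \left(C + U\right) + \left(-16 - 6\right)^{2} = \left(C + U\right) + \left(-22\right)^{2} = \left(C + U\right) + 484 = 484 + C + U$)
$\frac{1}{8046 + T{\left(-18,F{\left(11 \right)} \right)}} = \frac{1}{8046 + \left(484 - 18 + 2 \cdot 11\right)} = \frac{1}{8046 + \left(484 - 18 + 22\right)} = \frac{1}{8046 + 488} = \frac{1}{8534}$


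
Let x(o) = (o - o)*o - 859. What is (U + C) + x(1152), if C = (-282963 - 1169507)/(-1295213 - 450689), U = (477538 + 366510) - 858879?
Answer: -13695874955/872951 ≈ -15689.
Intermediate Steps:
U = -14831 (U = 844048 - 858879 = -14831)
C = 726235/872951 (C = -1452470/(-1745902) = -1452470*(-1/1745902) = 726235/872951 ≈ 0.83193)
x(o) = -859 (x(o) = 0*o - 859 = 0 - 859 = -859)
(U + C) + x(1152) = (-14831 + 726235/872951) - 859 = -12946010046/872951 - 859 = -13695874955/872951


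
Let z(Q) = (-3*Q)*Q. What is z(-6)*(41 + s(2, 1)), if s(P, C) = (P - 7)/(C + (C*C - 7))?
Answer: -4536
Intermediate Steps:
z(Q) = -3*Q**2
s(P, C) = (-7 + P)/(-7 + C + C**2) (s(P, C) = (-7 + P)/(C + (C**2 - 7)) = (-7 + P)/(C + (-7 + C**2)) = (-7 + P)/(-7 + C + C**2))
z(-6)*(41 + s(2, 1)) = (-3*(-6)**2)*(41 + (-7 + 2)/(-7 + 1 + 1**2)) = (-3*36)*(41 - 5/(-7 + 1 + 1)) = -108*(41 - 5/(-5)) = -108*(41 - 1/5*(-5)) = -108*(41 + 1) = -108*42 = -4536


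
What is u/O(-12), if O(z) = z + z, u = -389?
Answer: 389/24 ≈ 16.208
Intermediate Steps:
O(z) = 2*z
u/O(-12) = -389/(2*(-12)) = -389/(-24) = -389*(-1/24) = 389/24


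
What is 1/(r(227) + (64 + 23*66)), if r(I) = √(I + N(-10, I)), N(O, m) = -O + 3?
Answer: 791/1251242 - √15/625621 ≈ 0.00062598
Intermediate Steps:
N(O, m) = 3 - O
r(I) = √(13 + I) (r(I) = √(I + (3 - 1*(-10))) = √(I + (3 + 10)) = √(I + 13) = √(13 + I))
1/(r(227) + (64 + 23*66)) = 1/(√(13 + 227) + (64 + 23*66)) = 1/(√240 + (64 + 1518)) = 1/(4*√15 + 1582) = 1/(1582 + 4*√15)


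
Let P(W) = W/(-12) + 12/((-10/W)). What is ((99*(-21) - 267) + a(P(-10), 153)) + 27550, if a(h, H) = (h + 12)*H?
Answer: 58007/2 ≈ 29004.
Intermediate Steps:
P(W) = -77*W/60 (P(W) = W*(-1/12) + 12*(-W/10) = -W/12 - 6*W/5 = -77*W/60)
a(h, H) = H*(12 + h) (a(h, H) = (12 + h)*H = H*(12 + h))
((99*(-21) - 267) + a(P(-10), 153)) + 27550 = ((99*(-21) - 267) + 153*(12 - 77/60*(-10))) + 27550 = ((-2079 - 267) + 153*(12 + 77/6)) + 27550 = (-2346 + 153*(149/6)) + 27550 = (-2346 + 7599/2) + 27550 = 2907/2 + 27550 = 58007/2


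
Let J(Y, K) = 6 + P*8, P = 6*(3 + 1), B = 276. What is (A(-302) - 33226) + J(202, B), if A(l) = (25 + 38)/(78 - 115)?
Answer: -1222099/37 ≈ -33030.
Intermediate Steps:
A(l) = -63/37 (A(l) = 63/(-37) = 63*(-1/37) = -63/37)
P = 24 (P = 6*4 = 24)
J(Y, K) = 198 (J(Y, K) = 6 + 24*8 = 6 + 192 = 198)
(A(-302) - 33226) + J(202, B) = (-63/37 - 33226) + 198 = -1229425/37 + 198 = -1222099/37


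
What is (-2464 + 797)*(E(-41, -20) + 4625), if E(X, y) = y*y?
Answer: -8376675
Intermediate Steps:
E(X, y) = y**2
(-2464 + 797)*(E(-41, -20) + 4625) = (-2464 + 797)*((-20)**2 + 4625) = -1667*(400 + 4625) = -1667*5025 = -8376675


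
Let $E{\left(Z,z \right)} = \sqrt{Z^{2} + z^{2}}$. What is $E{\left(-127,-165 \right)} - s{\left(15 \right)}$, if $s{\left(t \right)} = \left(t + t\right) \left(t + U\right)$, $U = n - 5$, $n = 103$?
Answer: $-3390 + \sqrt{43354} \approx -3181.8$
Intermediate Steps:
$U = 98$ ($U = 103 - 5 = 98$)
$s{\left(t \right)} = 2 t \left(98 + t\right)$ ($s{\left(t \right)} = \left(t + t\right) \left(t + 98\right) = 2 t \left(98 + t\right)$)
$E{\left(-127,-165 \right)} - s{\left(15 \right)} = \sqrt{\left(-127\right)^{2} + \left(-165\right)^{2}} - 2 \cdot 15 \left(98 + 15\right) = \sqrt{16129 + 27225} - 2 \cdot 15 \cdot 113 = \sqrt{43354} - 3390 = -3390 + \sqrt{43354}$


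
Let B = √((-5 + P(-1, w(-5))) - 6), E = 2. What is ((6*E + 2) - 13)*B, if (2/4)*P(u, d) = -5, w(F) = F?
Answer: I*√21 ≈ 4.5826*I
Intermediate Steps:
P(u, d) = -10 (P(u, d) = 2*(-5) = -10)
B = I*√21 (B = √((-5 - 10) - 6) = √(-15 - 6) = √(-21) = I*√21 ≈ 4.5826*I)
((6*E + 2) - 13)*B = ((6*2 + 2) - 13)*(I*√21) = ((12 + 2) - 13)*(I*√21) = (14 - 13)*(I*√21) = 1*(I*√21) = I*√21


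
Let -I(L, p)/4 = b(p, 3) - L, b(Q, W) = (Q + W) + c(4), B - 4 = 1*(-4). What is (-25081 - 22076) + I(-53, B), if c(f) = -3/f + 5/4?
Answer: -47383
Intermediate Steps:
B = 0 (B = 4 + 1*(-4) = 4 - 4 = 0)
c(f) = 5/4 - 3/f (c(f) = -3/f + 5*(¼) = -3/f + 5/4 = 5/4 - 3/f)
b(Q, W) = ½ + Q + W (b(Q, W) = (Q + W) + (5/4 - 3/4) = (Q + W) + (5/4 - 3*¼) = (Q + W) + (5/4 - ¾) = (Q + W) + ½ = ½ + Q + W)
I(L, p) = -14 - 4*p + 4*L (I(L, p) = -4*((½ + p + 3) - L) = -4*((7/2 + p) - L) = -4*(7/2 + p - L) = -14 - 4*p + 4*L)
(-25081 - 22076) + I(-53, B) = (-25081 - 22076) + (-14 - 4*0 + 4*(-53)) = -47157 + (-14 + 0 - 212) = -47157 - 226 = -47383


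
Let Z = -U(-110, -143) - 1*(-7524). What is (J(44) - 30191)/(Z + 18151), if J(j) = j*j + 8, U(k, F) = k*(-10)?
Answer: -28247/24575 ≈ -1.1494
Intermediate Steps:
U(k, F) = -10*k
J(j) = 8 + j² (J(j) = j² + 8 = 8 + j²)
Z = 6424 (Z = -(-10)*(-110) - 1*(-7524) = -1*1100 + 7524 = -1100 + 7524 = 6424)
(J(44) - 30191)/(Z + 18151) = ((8 + 44²) - 30191)/(6424 + 18151) = ((8 + 1936) - 30191)/24575 = (1944 - 30191)*(1/24575) = -28247*1/24575 = -28247/24575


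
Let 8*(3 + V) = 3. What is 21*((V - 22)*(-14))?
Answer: 28959/4 ≈ 7239.8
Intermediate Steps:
V = -21/8 (V = -3 + (1/8)*3 = -3 + 3/8 = -21/8 ≈ -2.6250)
21*((V - 22)*(-14)) = 21*((-21/8 - 22)*(-14)) = 21*(-197/8*(-14)) = 21*(1379/4) = 28959/4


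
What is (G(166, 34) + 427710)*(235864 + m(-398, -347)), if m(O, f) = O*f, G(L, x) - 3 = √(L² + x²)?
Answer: 159951830610 + 747940*√7178 ≈ 1.6002e+11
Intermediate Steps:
G(L, x) = 3 + √(L² + x²)
(G(166, 34) + 427710)*(235864 + m(-398, -347)) = ((3 + √(166² + 34²)) + 427710)*(235864 - 398*(-347)) = ((3 + √(27556 + 1156)) + 427710)*(235864 + 138106) = ((3 + √28712) + 427710)*373970 = ((3 + 2*√7178) + 427710)*373970 = (427713 + 2*√7178)*373970 = 159951830610 + 747940*√7178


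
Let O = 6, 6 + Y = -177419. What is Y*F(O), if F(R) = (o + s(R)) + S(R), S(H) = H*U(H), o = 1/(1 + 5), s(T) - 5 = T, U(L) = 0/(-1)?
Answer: -11887475/6 ≈ -1.9812e+6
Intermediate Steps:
U(L) = 0 (U(L) = 0*(-1) = 0)
s(T) = 5 + T
o = 1/6 ≈ 0.16667
S(H) = 0 (S(H) = H*0 = 0)
Y = -177425 (Y = -6 - 177419 = -177425)
F(R) = 31/6 + R (F(R) = (1/6 + (5 + R)) + 0 = (31/6 + R) + 0 = 31/6 + R)
Y*F(O) = -177425*(31/6 + 6) = -177425*67/6 = -11887475/6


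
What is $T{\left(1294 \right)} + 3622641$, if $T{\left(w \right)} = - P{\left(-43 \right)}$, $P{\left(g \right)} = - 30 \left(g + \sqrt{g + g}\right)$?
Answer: $3621351 + 30 i \sqrt{86} \approx 3.6214 \cdot 10^{6} + 278.21 i$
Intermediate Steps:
$P{\left(g \right)} = - 30 g - 30 \sqrt{2} \sqrt{g}$ ($P{\left(g \right)} = - 30 \left(g + \sqrt{2 g}\right) = - 30 \left(g + \sqrt{2} \sqrt{g}\right) = - 30 g - 30 \sqrt{2} \sqrt{g}$)
$T{\left(w \right)} = -1290 + 30 i \sqrt{86}$ ($T{\left(w \right)} = - (\left(-30\right) \left(-43\right) - 30 \sqrt{2} \sqrt{-43}) = - (1290 - 30 \sqrt{2} i \sqrt{43}) = - (1290 - 30 i \sqrt{86}) = -1290 + 30 i \sqrt{86}$)
$T{\left(1294 \right)} + 3622641 = \left(-1290 + 30 i \sqrt{86}\right) + 3622641 = 3621351 + 30 i \sqrt{86}$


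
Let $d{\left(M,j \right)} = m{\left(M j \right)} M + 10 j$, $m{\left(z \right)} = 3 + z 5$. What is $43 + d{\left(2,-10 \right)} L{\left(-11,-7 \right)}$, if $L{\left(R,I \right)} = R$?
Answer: $3277$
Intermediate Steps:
$m{\left(z \right)} = 3 + 5 z$
$d{\left(M,j \right)} = 10 j + M \left(3 + 5 M j\right)$ ($d{\left(M,j \right)} = \left(3 + 5 M j\right) M + 10 j = M \left(3 + 5 M j\right) + 10 j = 10 j + M \left(3 + 5 M j\right)$)
$43 + d{\left(2,-10 \right)} L{\left(-11,-7 \right)} = 43 + \left(10 \left(-10\right) + 2 \left(3 + 5 \cdot 2 \left(-10\right)\right)\right) \left(-11\right) = 43 + \left(-100 + 2 \left(3 - 100\right)\right) \left(-11\right) = 43 + \left(-100 + 2 \left(-97\right)\right) \left(-11\right) = 43 + \left(-100 - 194\right) \left(-11\right) = 43 - -3234 = 43 + 3234 = 3277$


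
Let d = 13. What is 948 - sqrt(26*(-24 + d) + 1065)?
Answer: 948 - sqrt(779) ≈ 920.09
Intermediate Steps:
948 - sqrt(26*(-24 + d) + 1065) = 948 - sqrt(26*(-24 + 13) + 1065) = 948 - sqrt(26*(-11) + 1065) = 948 - sqrt(-286 + 1065) = 948 - sqrt(779)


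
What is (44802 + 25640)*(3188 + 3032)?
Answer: 438149240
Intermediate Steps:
(44802 + 25640)*(3188 + 3032) = 70442*6220 = 438149240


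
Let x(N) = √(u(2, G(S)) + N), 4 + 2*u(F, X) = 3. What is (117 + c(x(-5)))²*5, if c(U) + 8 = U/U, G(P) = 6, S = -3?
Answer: 60500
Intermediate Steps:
u(F, X) = -½ (u(F, X) = -2 + (½)*3 = -2 + 3/2 = -½)
x(N) = √(-½ + N)
c(U) = -7 (c(U) = -8 + U/U = -8 + 1 = -7)
(117 + c(x(-5)))²*5 = (117 - 7)²*5 = 110²*5 = 12100*5 = 60500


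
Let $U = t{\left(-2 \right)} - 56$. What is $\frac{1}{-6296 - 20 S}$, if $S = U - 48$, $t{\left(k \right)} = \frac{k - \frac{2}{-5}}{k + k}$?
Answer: $- \frac{1}{4224} \approx -0.00023674$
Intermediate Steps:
$t{\left(k \right)} = \frac{\frac{2}{5} + k}{2 k}$ ($t{\left(k \right)} = \frac{k - - \frac{2}{5}}{2 k} = \left(k + \frac{2}{5}\right) \frac{1}{2 k} = \left(\frac{2}{5} + k\right) \frac{1}{2 k} = \frac{\frac{2}{5} + k}{2 k}$)
$U = - \frac{278}{5}$ ($U = \frac{2 + 5 \left(-2\right)}{10 \left(-2\right)} - 56 = \frac{1}{10} \left(- \frac{1}{2}\right) \left(2 - 10\right) - 56 = \frac{1}{10} \left(- \frac{1}{2}\right) \left(-8\right) - 56 = \frac{2}{5} - 56 = - \frac{278}{5} \approx -55.6$)
$S = - \frac{518}{5}$ ($S = - \frac{278}{5} - 48 = - \frac{518}{5} \approx -103.6$)
$\frac{1}{-6296 - 20 S} = \frac{1}{-6296 - -2072} = \frac{1}{-6296 + 2072} = \frac{1}{-4224} = - \frac{1}{4224}$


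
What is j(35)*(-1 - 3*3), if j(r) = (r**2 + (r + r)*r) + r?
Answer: -37100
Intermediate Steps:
j(r) = r + 3*r**2 (j(r) = (r**2 + (2*r)*r) + r = (r**2 + 2*r**2) + r = 3*r**2 + r = r + 3*r**2)
j(35)*(-1 - 3*3) = (35*(1 + 3*35))*(-1 - 3*3) = (35*(1 + 105))*(-1 - 9) = (35*106)*(-10) = 3710*(-10) = -37100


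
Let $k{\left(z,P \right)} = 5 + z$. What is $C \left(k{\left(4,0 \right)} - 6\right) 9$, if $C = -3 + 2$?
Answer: $-27$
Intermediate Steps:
$C = -1$
$C \left(k{\left(4,0 \right)} - 6\right) 9 = - (\left(5 + 4\right) - 6) 9 = - (9 - 6) 9 = \left(-1\right) 3 \cdot 9 = \left(-3\right) 9 = -27$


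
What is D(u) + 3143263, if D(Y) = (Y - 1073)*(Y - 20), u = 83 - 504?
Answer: 3802117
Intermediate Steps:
u = -421
D(Y) = (-1073 + Y)*(-20 + Y)
D(u) + 3143263 = (21460 + (-421)**2 - 1093*(-421)) + 3143263 = (21460 + 177241 + 460153) + 3143263 = 658854 + 3143263 = 3802117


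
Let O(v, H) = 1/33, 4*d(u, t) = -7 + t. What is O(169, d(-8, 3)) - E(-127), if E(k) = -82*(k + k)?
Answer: -687323/33 ≈ -20828.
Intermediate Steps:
d(u, t) = -7/4 + t/4 (d(u, t) = (-7 + t)/4 = -7/4 + t/4)
E(k) = -164*k
O(v, H) = 1/33
O(169, d(-8, 3)) - E(-127) = 1/33 - (-164)*(-127) = 1/33 - 1*20828 = 1/33 - 20828 = -687323/33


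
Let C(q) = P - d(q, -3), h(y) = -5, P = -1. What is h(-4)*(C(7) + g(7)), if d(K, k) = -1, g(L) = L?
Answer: -35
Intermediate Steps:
C(q) = 0 (C(q) = -1 - 1*(-1) = -1 + 1 = 0)
h(-4)*(C(7) + g(7)) = -5*(0 + 7) = -5*7 = -35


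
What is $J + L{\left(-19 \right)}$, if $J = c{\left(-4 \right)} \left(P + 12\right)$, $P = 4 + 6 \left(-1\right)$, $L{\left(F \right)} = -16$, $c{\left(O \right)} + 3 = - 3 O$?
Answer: $74$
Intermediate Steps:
$c{\left(O \right)} = -3 - 3 O$
$P = -2$ ($P = 4 - 6 = -2$)
$J = 90$ ($J = \left(-3 - -12\right) \left(-2 + 12\right) = \left(-3 + 12\right) 10 = 9 \cdot 10 = 90$)
$J + L{\left(-19 \right)} = 90 - 16 = 74$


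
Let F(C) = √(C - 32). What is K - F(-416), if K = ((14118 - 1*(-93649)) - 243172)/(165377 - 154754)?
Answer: -45135/3541 - 8*I*√7 ≈ -12.746 - 21.166*I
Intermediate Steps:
K = -45135/3541 (K = ((14118 + 93649) - 243172)/10623 = (107767 - 243172)*(1/10623) = -135405*1/10623 = -45135/3541 ≈ -12.746)
F(C) = √(-32 + C)
K - F(-416) = -45135/3541 - √(-32 - 416) = -45135/3541 - √(-448) = -45135/3541 - 8*I*√7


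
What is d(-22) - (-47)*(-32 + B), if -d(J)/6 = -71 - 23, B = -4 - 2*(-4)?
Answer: -752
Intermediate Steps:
B = 4 (B = -4 + 8 = 4)
d(J) = 564 (d(J) = -6*(-71 - 23) = -6*(-94) = 564)
d(-22) - (-47)*(-32 + B) = 564 - (-47)*(-32 + 4) = 564 - (-47)*(-28) = 564 - 1*1316 = 564 - 1316 = -752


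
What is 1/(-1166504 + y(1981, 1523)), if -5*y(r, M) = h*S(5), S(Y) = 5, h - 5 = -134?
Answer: -1/1166375 ≈ -8.5736e-7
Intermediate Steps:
h = -129 (h = 5 - 134 = -129)
y(r, M) = 129 (y(r, M) = -(-129)*5/5 = -⅕*(-645) = 129)
1/(-1166504 + y(1981, 1523)) = 1/(-1166504 + 129) = 1/(-1166375) = -1/1166375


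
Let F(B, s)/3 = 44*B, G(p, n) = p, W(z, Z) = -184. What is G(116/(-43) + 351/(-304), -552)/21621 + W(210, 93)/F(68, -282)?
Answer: -364276885/17617252048 ≈ -0.020677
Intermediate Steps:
F(B, s) = 132*B (F(B, s) = 3*(44*B) = 132*B)
G(116/(-43) + 351/(-304), -552)/21621 + W(210, 93)/F(68, -282) = (116/(-43) + 351/(-304))/21621 - 184/(132*68) = (116*(-1/43) + 351*(-1/304))*(1/21621) - 184/8976 = (-116/43 - 351/304)*(1/21621) - 184*1/8976 = -50357/13072*1/21621 - 23/1122 = -50357/282629712 - 23/1122 = -364276885/17617252048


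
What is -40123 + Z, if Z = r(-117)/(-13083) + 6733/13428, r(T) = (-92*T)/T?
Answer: -2349553365079/58559508 ≈ -40123.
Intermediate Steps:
r(T) = -92
Z = 29774405/58559508 (Z = -92/(-13083) + 6733/13428 = -92*(-1/13083) + 6733*(1/13428) = 92/13083 + 6733/13428 = 29774405/58559508 ≈ 0.50845)
-40123 + Z = -40123 + 29774405/58559508 = -2349553365079/58559508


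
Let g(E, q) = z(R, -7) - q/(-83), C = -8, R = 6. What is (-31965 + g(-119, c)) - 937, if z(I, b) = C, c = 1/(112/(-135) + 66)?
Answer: -24032000805/730234 ≈ -32910.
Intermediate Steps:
c = 135/8798 (c = 1/(112*(-1/135) + 66) = 1/(-112/135 + 66) = 1/(8798/135) = 135/8798 ≈ 0.015344)
z(I, b) = -8
g(E, q) = -8 + q/83 (g(E, q) = -8 - q/(-83) = -8 - q*(-1)/83 = -8 - (-1)*q/83 = -8 + q/83)
(-31965 + g(-119, c)) - 937 = (-31965 + (-8 + (1/83)*(135/8798))) - 937 = (-31965 + (-8 + 135/730234)) - 937 = (-31965 - 5841737/730234) - 937 = -23347771547/730234 - 937 = -24032000805/730234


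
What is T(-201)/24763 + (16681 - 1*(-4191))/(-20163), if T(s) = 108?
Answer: -514675732/499296369 ≈ -1.0308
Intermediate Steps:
T(-201)/24763 + (16681 - 1*(-4191))/(-20163) = 108/24763 + (16681 - 1*(-4191))/(-20163) = 108*(1/24763) + (16681 + 4191)*(-1/20163) = 108/24763 + 20872*(-1/20163) = 108/24763 - 20872/20163 = -514675732/499296369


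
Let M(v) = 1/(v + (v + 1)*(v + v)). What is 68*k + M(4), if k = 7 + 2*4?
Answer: 44881/44 ≈ 1020.0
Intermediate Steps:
M(v) = 1/(v + 2*v*(1 + v)) (M(v) = 1/(v + (1 + v)*(2*v)) = 1/(v + 2*v*(1 + v)))
k = 15 (k = 7 + 8 = 15)
68*k + M(4) = 68*15 + 1/(4*(3 + 2*4)) = 1020 + 1/(4*(3 + 8)) = 1020 + (¼)/11 = 1020 + (¼)*(1/11) = 1020 + 1/44 = 44881/44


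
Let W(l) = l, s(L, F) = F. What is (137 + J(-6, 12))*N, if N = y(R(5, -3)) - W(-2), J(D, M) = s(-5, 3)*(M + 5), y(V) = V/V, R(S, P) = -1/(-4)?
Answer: 564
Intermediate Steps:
R(S, P) = ¼ (R(S, P) = -1*(-¼) = ¼)
y(V) = 1
J(D, M) = 15 + 3*M (J(D, M) = 3*(M + 5) = 3*(5 + M) = 15 + 3*M)
N = 3 (N = 1 - 1*(-2) = 1 + 2 = 3)
(137 + J(-6, 12))*N = (137 + (15 + 3*12))*3 = (137 + (15 + 36))*3 = (137 + 51)*3 = 188*3 = 564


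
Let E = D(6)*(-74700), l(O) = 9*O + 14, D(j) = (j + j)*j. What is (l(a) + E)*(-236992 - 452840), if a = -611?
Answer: 3713976157320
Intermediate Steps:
D(j) = 2*j² (D(j) = (2*j)*j = 2*j²)
l(O) = 14 + 9*O
E = -5378400 (E = (2*6²)*(-74700) = (2*36)*(-74700) = 72*(-74700) = -5378400)
(l(a) + E)*(-236992 - 452840) = ((14 + 9*(-611)) - 5378400)*(-236992 - 452840) = ((14 - 5499) - 5378400)*(-689832) = (-5485 - 5378400)*(-689832) = -5383885*(-689832) = 3713976157320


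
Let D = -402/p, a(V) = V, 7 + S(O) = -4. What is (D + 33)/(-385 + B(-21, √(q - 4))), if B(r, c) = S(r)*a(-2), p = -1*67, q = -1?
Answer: -13/121 ≈ -0.10744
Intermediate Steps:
S(O) = -11 (S(O) = -7 - 4 = -11)
p = -67
B(r, c) = 22 (B(r, c) = -11*(-2) = 22)
D = 6 (D = -402/(-67) = -402*(-1/67) = 6)
(D + 33)/(-385 + B(-21, √(q - 4))) = (6 + 33)/(-385 + 22) = 39/(-363) = 39*(-1/363) = -13/121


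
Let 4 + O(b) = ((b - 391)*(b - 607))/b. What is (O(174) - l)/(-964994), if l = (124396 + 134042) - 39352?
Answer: 38027699/167908956 ≈ 0.22648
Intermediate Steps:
O(b) = -4 + (-607 + b)*(-391 + b)/b (O(b) = -4 + ((b - 391)*(b - 607))/b = -4 + ((-391 + b)*(-607 + b))/b = -4 + ((-607 + b)*(-391 + b))/b = -4 + (-607 + b)*(-391 + b)/b)
l = 219086 (l = 258438 - 39352 = 219086)
(O(174) - l)/(-964994) = ((-1002 + 174 + 237337/174) - 1*219086)/(-964994) = ((-1002 + 174 + 237337*(1/174)) - 219086)*(-1/964994) = ((-1002 + 174 + 237337/174) - 219086)*(-1/964994) = (93265/174 - 219086)*(-1/964994) = -38027699/174*(-1/964994) = 38027699/167908956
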